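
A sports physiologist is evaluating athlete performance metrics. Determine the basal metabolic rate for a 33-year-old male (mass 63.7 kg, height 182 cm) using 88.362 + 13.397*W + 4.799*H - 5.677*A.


BMR = 88.362 + 13.397*63.7 + 4.799*182 - 5.677*33
= 1627.83 kcal/day

1627.83 kcal/day


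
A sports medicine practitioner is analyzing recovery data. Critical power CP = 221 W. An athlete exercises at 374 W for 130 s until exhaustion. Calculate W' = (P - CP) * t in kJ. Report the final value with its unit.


P - CP = 374 - 221 = 153 W
W' = 153 * 130 = 19890 J
= 19890 / 1000 = 19.89 kJ

19.89 kJ


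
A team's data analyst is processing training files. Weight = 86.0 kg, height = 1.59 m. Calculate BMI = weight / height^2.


height^2 = 1.59^2 = 2.5281
BMI = 86.0 / 2.5281 = 34.02 kg/m^2

34.02 kg/m^2


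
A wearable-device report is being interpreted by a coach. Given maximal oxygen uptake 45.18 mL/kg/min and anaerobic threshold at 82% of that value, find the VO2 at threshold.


Percentage as decimal = 0.82
VO2 at AT = 45.18 * 0.82 = 37.05 mL/kg/min

37.05 mL/kg/min


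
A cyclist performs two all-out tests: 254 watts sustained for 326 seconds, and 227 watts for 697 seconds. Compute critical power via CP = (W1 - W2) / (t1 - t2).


W1 = P1 * t1 = 254 * 326 = 82804 J
W2 = P2 * t2 = 227 * 697 = 158219 J
CP = (82804 - 158219) / (326 - 697)
= 203.27 W

203.27 W


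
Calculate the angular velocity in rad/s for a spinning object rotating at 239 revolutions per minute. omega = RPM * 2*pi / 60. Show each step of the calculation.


omega = RPM * 2*pi / 60
= 239 * 6.28318531 / 60
= 25.028 rad/s

25.028 rad/s


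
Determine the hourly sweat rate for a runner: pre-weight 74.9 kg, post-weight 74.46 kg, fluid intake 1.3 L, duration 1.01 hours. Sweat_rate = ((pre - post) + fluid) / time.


Mass lost = 74.9 - 74.46 = 0.44 kg
Add fluid consumed: 0.44 + 1.3 = 1.74 L total sweat
Sweat rate = 1.74 / 1.01 = 1.723 L/h

1.723 L/h


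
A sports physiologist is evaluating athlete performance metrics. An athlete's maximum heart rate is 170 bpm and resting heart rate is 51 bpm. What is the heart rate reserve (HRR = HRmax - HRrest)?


HRR = HRmax - HRrest
= 170 - 51
= 119 bpm

119 bpm


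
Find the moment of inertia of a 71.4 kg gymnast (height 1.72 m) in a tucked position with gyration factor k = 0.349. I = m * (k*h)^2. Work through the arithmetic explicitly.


Radius of gyration = 0.349 * 1.72 = 0.60028 m
I = 71.4 * 0.60028^2
= 71.4 * 0.360336
= 25.728 kg*m^2

25.728 kg*m^2


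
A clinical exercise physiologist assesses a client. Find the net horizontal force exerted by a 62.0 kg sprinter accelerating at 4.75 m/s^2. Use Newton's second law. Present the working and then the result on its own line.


Newton's second law: F = m * a
F = 62.0 * 4.75 = 294.5 N

294.5 N


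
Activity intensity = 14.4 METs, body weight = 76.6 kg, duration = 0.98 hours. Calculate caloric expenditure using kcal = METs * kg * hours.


kcal = 14.4 * 76.6 * 0.98
= 1103.04 * 0.98
= 1080.98 kcal

1080.98 kcal


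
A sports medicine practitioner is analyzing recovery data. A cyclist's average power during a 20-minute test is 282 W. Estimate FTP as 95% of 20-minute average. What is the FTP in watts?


FTP = 20-min power * 0.95
= 282 * 0.95
= 267.9 W

267.9 W


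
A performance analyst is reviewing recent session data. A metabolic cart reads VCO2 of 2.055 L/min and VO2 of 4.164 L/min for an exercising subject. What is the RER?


RER = VCO2 / VO2 = 2.055 / 4.164 = 0.4935

0.4935


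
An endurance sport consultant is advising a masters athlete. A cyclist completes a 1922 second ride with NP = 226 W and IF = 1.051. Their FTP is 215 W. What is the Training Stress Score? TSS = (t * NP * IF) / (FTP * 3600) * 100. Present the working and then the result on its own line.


t * NP * IF = 1922 * 226 * 1.051 = 456524.972
FTP * 3600 = 774000
TSS = (456524.972 / 774000) * 100 = 58.98

58.98 TSS


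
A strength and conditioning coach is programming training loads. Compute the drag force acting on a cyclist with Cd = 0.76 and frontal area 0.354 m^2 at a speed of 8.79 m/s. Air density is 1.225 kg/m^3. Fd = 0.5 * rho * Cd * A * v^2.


Step 1: v^2 = 77.2641
Step 2: Fd = 0.5 * 1.225 * 0.76 * 0.354 * 77.2641
= 12.732 N

12.732 N


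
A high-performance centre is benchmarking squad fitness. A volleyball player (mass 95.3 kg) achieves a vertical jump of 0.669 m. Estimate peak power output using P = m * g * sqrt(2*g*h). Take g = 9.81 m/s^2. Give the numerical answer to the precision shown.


2 * g * h = 2 * 9.81 * 0.669 = 13.12578
sqrt(13.12578) = 3.622952 m/s
P = 95.3 * 9.81 * 3.622952 = 3387.07 W

3387.07 W


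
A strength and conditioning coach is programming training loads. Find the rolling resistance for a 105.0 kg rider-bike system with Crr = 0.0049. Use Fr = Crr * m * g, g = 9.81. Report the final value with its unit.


m * g = 105.0 * 9.81 = 1030.05 N
Fr = 0.0049 * 1030.05 = 5.047 N

5.047 N


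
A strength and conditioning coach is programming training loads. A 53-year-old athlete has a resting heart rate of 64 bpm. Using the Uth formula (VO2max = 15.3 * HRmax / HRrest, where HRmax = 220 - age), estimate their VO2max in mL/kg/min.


HRmax = 220 - 53 = 167 bpm
Ratio = HRmax / HRrest = 167 / 64 = 2.6094
VO2max = 15.3 * 2.6094 = 39.92 mL/kg/min

39.92 mL/kg/min


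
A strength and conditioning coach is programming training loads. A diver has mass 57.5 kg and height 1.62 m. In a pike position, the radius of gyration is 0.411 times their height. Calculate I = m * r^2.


r = 0.411 * 1.62 = 0.66582 m
I = m * r^2 = 57.5 * 0.443316 = 25.491 kg*m^2

25.491 kg*m^2


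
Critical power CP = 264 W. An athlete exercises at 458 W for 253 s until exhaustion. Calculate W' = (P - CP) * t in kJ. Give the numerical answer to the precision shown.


P - CP = 458 - 264 = 194 W
W' = 194 * 253 = 49082 J
= 49082 / 1000 = 49.082 kJ

49.082 kJ


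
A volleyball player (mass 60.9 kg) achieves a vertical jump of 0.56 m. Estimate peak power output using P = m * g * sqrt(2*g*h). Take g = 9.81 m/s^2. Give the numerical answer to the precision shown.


2 * g * h = 2 * 9.81 * 0.56 = 10.9872
sqrt(10.9872) = 3.314695 m/s
P = 60.9 * 9.81 * 3.314695 = 1980.29 W

1980.29 W


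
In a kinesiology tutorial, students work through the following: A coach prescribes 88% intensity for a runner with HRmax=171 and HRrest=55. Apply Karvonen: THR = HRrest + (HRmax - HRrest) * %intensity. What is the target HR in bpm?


Heart rate reserve = 171 - 55 = 116
Intensity fraction = 88 / 100 = 0.88
THR = 55 + 116 * 0.88 = 157.08 bpm

157.08 bpm


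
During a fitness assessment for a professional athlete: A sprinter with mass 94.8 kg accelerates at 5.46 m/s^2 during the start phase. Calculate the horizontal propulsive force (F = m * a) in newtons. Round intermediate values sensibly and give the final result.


F = m * a
= 94.8 * 5.46
= 517.61 N

517.61 N


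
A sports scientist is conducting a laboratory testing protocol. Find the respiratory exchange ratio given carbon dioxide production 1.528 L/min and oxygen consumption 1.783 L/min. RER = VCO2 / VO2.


VCO2 = 1.528 L/min
VO2 = 1.783 L/min
RER = 1.528 / 1.783 = 0.857

0.857


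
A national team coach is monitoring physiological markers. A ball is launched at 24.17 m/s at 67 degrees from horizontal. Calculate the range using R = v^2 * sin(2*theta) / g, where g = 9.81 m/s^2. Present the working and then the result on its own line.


sin(2 * 67) = sin(134) = 0.71934
v^2 = 24.17^2 = 584.1889
R = 584.1889 * 0.71934 / 9.81
= 42.837 m

42.837 m


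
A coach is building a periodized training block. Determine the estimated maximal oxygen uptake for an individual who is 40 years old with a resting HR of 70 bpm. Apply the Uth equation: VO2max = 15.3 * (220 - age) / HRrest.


HRmax = 220 - 40 = 180
VO2max = 15.3 * (180 / 70)
= 15.3 * 2.5714
= 39.34 mL/kg/min

39.34 mL/kg/min


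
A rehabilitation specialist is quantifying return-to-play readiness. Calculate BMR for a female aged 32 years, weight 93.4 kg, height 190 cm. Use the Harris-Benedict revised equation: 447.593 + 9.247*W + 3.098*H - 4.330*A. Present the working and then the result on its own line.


Substituting values:
W term = 9.247 * 93.4 = 863.6698
H term = 3.098 * 190 = 588.62
A term = 4.330 * 32 = 138.56
BMR = 1761.32 kcal/day

1761.32 kcal/day


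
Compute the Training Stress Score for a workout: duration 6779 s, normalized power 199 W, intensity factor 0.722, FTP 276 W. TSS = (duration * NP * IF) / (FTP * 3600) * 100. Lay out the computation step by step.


Product = 6779 * 199 * 0.722 = 973993.162
Base = 276 * 3600 = 993600
TSS = 973993.162 / 993600 * 100 = 98.03

98.03 TSS


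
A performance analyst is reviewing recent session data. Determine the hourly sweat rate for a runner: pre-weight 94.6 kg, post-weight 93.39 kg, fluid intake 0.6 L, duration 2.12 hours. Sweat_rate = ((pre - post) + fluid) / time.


Mass lost = 94.6 - 93.39 = 1.21 kg
Add fluid consumed: 1.21 + 0.6 = 1.81 L total sweat
Sweat rate = 1.81 / 2.12 = 0.854 L/h

0.854 L/h


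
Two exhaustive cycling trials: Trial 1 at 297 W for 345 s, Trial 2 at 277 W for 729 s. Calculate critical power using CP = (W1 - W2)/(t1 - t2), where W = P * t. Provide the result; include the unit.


W1 = 297 * 345 = 102465 J
W2 = 277 * 729 = 201933 J
CP = (102465 - 201933) / (345 - 729)
= -99468 / -384
= 259.03 W

259.03 W


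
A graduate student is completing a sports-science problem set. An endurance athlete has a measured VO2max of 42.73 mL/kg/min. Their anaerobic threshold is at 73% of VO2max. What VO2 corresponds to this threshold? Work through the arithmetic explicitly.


Anaerobic threshold VO2 = VO2max * 73%
= 42.73 * 0.73
= 31.19 mL/kg/min

31.19 mL/kg/min


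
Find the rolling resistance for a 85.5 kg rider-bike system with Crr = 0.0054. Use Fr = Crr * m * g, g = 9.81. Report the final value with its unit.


m * g = 85.5 * 9.81 = 838.755 N
Fr = 0.0054 * 838.755 = 4.529 N

4.529 N


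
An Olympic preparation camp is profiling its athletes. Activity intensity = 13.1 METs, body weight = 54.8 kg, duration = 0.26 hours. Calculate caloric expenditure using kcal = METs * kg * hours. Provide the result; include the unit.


kcal = 13.1 * 54.8 * 0.26
= 717.88 * 0.26
= 186.65 kcal

186.65 kcal


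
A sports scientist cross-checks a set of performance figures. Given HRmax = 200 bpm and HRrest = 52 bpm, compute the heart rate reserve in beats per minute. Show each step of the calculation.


Heart rate reserve = maximum HR minus resting HR
HRR = 200 - 52 = 148 bpm

148 bpm


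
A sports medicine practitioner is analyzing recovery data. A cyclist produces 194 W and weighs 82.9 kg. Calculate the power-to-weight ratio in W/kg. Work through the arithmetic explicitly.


P/W = power / mass
= 194 / 82.9
= 2.34 W/kg

2.34 W/kg


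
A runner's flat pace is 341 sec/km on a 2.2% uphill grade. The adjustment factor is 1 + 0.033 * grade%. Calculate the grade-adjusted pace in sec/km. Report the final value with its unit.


Factor = 1 + 0.033 * 2.2 = 1.0726
Adjusted pace = 341 * 1.0726
= 365.76 sec/km

365.76 s/km


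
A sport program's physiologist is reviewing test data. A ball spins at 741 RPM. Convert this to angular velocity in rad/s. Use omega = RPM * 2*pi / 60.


omega = 741 * 2 * pi / 60
= 741 * 6.28318531 / 60
= 4655.84 / 60
= 77.597 rad/s

77.597 rad/s


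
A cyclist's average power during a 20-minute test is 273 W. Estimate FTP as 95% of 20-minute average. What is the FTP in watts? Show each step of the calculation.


FTP = 20-min power * 0.95
= 273 * 0.95
= 259.35 W

259.35 W


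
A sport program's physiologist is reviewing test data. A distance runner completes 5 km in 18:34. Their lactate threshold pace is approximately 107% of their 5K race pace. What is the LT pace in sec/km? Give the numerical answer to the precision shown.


Convert to seconds: 18 min 34 s = 1114 s
Pace per km = 1114 / 5 = 222.8 s/km
LT pace = 222.8 * 1.07 = 238.4 s/km

238.4 s/km


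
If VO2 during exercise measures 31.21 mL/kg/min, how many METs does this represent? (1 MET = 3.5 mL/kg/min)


METs = VO2 / 3.5 = 31.21 / 3.5 = 8.92

8.92 METs


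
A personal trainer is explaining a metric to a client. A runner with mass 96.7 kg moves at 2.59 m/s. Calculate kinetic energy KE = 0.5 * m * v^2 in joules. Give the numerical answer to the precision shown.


v^2 = 2.59^2 = 6.7081
KE = 0.5 * 96.7 * 6.7081
= 324.34 J

324.34 J


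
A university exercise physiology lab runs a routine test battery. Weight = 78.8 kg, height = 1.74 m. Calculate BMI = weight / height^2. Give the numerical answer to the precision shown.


height^2 = 1.74^2 = 3.0276
BMI = 78.8 / 3.0276 = 26.03 kg/m^2

26.03 kg/m^2


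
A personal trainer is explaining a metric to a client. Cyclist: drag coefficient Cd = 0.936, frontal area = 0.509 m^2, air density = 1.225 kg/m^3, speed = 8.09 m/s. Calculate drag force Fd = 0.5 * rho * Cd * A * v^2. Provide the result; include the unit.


v^2 = 8.09^2 = 65.4481
Fd = 0.5 * 1.225 * 0.936 * 0.509 * 65.4481
= 19.098 N

19.098 N


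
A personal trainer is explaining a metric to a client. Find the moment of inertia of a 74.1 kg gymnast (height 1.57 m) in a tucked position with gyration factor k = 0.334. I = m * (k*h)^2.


Radius of gyration = 0.334 * 1.57 = 0.52438 m
I = 74.1 * 0.52438^2
= 74.1 * 0.274974
= 20.376 kg*m^2

20.376 kg*m^2


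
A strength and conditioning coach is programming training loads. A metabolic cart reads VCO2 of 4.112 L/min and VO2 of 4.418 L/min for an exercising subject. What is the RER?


RER = VCO2 / VO2 = 4.112 / 4.418 = 0.9307

0.9307


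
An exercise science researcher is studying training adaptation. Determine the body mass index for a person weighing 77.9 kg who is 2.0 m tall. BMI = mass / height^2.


BMI = mass / height^2
= 77.9 / 2.0^2
= 77.9 / 4.0
= 19.48 kg/m^2

19.48 kg/m^2


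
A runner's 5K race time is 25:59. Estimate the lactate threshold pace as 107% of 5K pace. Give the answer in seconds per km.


Total race time = 25*60 + 59 = 1559 seconds
5K pace = 1559 / 5 = 311.8 sec/km
LT pace = 311.8 * 1.07 = 333.63 sec/km

333.63 s/km


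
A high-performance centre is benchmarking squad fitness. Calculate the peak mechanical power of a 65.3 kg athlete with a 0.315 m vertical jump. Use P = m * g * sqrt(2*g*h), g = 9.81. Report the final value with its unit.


First, sqrt(2gh) = sqrt(2 * 9.81 * 0.315)
= sqrt(6.1803) = 2.486021 m/s
Power = 65.3 * 9.81 * 2.486021 = 1592.53 W

1592.53 W


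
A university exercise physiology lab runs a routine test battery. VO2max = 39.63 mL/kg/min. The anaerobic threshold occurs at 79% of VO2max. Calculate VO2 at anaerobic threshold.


AT fraction = 79 / 100 = 0.79
AT VO2 = 39.63 * 0.79
= 31.31 mL/kg/min

31.31 mL/kg/min


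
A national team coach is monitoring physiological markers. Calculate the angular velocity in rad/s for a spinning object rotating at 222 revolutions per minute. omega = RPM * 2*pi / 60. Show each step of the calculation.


omega = RPM * 2*pi / 60
= 222 * 6.28318531 / 60
= 23.248 rad/s

23.248 rad/s


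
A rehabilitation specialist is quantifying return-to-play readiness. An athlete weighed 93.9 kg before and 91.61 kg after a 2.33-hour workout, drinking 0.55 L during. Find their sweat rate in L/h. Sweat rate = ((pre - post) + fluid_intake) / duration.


Body mass change = 2.29 kg
Total sweat loss = 2.29 + 0.55 = 2.84 L
Rate = 2.84 / 2.33 = 1.219 L/h

1.219 L/h


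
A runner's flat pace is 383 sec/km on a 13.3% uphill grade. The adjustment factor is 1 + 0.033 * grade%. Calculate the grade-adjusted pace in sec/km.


Factor = 1 + 0.033 * 13.3 = 1.4389
Adjusted pace = 383 * 1.4389
= 551.1 sec/km

551.1 s/km


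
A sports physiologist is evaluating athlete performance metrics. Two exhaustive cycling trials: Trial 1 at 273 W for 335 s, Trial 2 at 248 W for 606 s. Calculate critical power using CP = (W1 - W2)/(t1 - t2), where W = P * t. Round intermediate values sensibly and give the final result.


W1 = 273 * 335 = 91455 J
W2 = 248 * 606 = 150288 J
CP = (91455 - 150288) / (335 - 606)
= -58833 / -271
= 217.1 W

217.1 W


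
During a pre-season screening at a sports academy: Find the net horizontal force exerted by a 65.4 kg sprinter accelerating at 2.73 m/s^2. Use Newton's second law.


Newton's second law: F = m * a
F = 65.4 * 2.73 = 178.54 N

178.54 N


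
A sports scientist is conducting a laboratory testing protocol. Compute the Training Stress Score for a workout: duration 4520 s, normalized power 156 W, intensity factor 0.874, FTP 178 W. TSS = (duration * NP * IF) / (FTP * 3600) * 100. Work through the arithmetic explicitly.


Product = 4520 * 156 * 0.874 = 616274.88
Base = 178 * 3600 = 640800
TSS = 616274.88 / 640800 * 100 = 96.17

96.17 TSS


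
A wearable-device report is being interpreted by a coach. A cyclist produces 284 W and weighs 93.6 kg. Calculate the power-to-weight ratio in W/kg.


P/W = power / mass
= 284 / 93.6
= 3.034 W/kg

3.034 W/kg


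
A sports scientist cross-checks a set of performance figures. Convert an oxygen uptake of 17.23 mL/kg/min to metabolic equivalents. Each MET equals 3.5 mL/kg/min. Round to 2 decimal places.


One MET = 3.5 mL/kg/min
Number of METs = 17.23 / 3.5
= 4.92 METs

4.92 METs


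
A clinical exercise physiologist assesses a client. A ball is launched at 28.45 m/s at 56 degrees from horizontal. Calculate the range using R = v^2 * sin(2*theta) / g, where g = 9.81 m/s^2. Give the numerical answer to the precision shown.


sin(2 * 56) = sin(112) = 0.927184
v^2 = 28.45^2 = 809.4025
R = 809.4025 * 0.927184 / 9.81
= 76.5 m

76.5 m


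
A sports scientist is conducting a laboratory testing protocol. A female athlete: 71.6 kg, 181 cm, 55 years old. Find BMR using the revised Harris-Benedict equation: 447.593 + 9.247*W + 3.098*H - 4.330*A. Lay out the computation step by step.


Intercept = 447.593
Weight contribution = 9.247 * 71.6 = 662.0852
Height contribution = 3.098 * 181 = 560.738
Age contribution = 4.33 * 55 = 238.15
BMR = 447.593 + 662.0852 + 560.738 - 238.15
= 1432.27 kcal/day

1432.27 kcal/day


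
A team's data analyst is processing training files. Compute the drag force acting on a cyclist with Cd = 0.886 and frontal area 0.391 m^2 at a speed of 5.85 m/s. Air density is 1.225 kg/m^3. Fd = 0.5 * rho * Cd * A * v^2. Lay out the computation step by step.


Step 1: v^2 = 34.2225
Step 2: Fd = 0.5 * 1.225 * 0.886 * 0.391 * 34.2225
= 7.262 N

7.262 N


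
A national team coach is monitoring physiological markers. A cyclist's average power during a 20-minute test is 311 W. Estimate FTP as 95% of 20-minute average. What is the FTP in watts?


FTP = 20-min power * 0.95
= 311 * 0.95
= 295.45 W

295.45 W


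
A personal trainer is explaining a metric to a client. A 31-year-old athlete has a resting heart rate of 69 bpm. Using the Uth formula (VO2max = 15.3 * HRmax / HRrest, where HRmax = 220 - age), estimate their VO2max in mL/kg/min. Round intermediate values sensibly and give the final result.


HRmax = 220 - 31 = 189 bpm
Ratio = HRmax / HRrest = 189 / 69 = 2.7391
VO2max = 15.3 * 2.7391 = 41.91 mL/kg/min

41.91 mL/kg/min


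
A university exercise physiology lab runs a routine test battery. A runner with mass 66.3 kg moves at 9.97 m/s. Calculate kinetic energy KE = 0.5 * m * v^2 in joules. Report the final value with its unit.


v^2 = 9.97^2 = 99.4009
KE = 0.5 * 66.3 * 99.4009
= 3295.14 J

3295.14 J


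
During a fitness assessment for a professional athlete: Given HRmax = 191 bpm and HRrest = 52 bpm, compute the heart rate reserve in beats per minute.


Heart rate reserve = maximum HR minus resting HR
HRR = 191 - 52 = 139 bpm

139 bpm


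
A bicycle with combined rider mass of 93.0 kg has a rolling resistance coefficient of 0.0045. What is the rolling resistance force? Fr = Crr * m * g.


Fr = 0.0045 * 93.0 * 9.81
= 0.4185 * 9.81
= 4.105 N

4.105 N


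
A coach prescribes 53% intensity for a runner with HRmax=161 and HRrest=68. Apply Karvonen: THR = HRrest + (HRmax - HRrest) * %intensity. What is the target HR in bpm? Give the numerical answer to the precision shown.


Heart rate reserve = 161 - 68 = 93
Intensity fraction = 53 / 100 = 0.53
THR = 68 + 93 * 0.53 = 117.29 bpm

117.29 bpm


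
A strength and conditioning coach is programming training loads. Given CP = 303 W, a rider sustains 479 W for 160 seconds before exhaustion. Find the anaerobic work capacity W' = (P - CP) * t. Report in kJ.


Excess power = 479 - 303 = 176 W
Work above CP = 176 * 160 = 28160 J
W' = 28.16 kJ

28.16 kJ


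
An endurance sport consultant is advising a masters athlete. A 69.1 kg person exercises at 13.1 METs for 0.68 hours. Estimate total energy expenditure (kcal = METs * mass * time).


Energy = METs * mass(kg) * time(h)
= 13.1 * 69.1 * 0.68
= 615.54 kcal

615.54 kcal


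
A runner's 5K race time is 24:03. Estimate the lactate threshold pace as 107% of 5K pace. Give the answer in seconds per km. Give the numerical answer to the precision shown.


Total race time = 24*60 + 3 = 1443 seconds
5K pace = 1443 / 5 = 288.6 sec/km
LT pace = 288.6 * 1.07 = 308.8 sec/km

308.8 s/km


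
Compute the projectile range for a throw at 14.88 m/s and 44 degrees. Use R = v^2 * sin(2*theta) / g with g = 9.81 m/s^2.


Two times the angle = 88 degrees
sin(88) = 0.999391
R = 221.4144 * 0.999391 / 9.81 = 22.557 m

22.557 m


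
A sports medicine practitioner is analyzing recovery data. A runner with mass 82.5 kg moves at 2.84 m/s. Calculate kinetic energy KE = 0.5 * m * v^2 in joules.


v^2 = 2.84^2 = 8.0656
KE = 0.5 * 82.5 * 8.0656
= 332.71 J

332.71 J


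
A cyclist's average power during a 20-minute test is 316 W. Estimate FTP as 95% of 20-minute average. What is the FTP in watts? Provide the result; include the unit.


FTP = 20-min power * 0.95
= 316 * 0.95
= 300.2 W

300.2 W


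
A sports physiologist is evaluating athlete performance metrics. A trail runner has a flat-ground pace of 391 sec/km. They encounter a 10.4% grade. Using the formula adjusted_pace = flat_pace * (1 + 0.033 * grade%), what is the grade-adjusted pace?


Grade factor = 1 + 0.033 * 10.4 = 1.3432
Adjusted = 391 * 1.3432 = 525.19 sec/km

525.19 s/km


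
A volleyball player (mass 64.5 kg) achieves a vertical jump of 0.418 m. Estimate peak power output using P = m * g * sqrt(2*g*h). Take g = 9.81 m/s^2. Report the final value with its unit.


2 * g * h = 2 * 9.81 * 0.418 = 8.20116
sqrt(8.20116) = 2.863767 m/s
P = 64.5 * 9.81 * 2.863767 = 1812.03 W

1812.03 W


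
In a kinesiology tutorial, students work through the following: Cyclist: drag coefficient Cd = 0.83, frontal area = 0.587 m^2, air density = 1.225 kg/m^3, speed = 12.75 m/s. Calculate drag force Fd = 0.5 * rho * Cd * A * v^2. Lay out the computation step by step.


v^2 = 12.75^2 = 162.5625
Fd = 0.5 * 1.225 * 0.83 * 0.587 * 162.5625
= 48.511 N

48.511 N


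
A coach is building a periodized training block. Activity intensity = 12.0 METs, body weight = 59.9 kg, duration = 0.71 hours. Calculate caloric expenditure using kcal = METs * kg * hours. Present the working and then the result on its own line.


kcal = 12.0 * 59.9 * 0.71
= 718.8 * 0.71
= 510.35 kcal

510.35 kcal


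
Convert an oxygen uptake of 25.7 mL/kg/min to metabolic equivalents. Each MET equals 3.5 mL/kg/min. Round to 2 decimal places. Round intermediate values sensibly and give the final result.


One MET = 3.5 mL/kg/min
Number of METs = 25.7 / 3.5
= 7.34 METs

7.34 METs


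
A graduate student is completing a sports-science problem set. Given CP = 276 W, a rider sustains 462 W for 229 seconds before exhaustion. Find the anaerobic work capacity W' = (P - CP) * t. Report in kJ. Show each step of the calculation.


Excess power = 462 - 276 = 186 W
Work above CP = 186 * 229 = 42594 J
W' = 42.594 kJ

42.594 kJ


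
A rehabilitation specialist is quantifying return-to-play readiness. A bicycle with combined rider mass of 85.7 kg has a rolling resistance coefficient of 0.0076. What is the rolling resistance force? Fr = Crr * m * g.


Fr = 0.0076 * 85.7 * 9.81
= 0.65132 * 9.81
= 6.389 N

6.389 N


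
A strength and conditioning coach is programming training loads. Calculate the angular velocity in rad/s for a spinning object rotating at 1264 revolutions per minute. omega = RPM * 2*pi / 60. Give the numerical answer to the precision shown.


omega = RPM * 2*pi / 60
= 1264 * 6.28318531 / 60
= 132.366 rad/s

132.366 rad/s


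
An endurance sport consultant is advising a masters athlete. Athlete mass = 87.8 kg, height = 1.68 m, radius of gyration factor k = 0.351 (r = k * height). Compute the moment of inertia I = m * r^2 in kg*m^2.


r = k * height = 0.351 * 1.68 = 0.58968 m
r^2 = 0.58968^2 = 0.347723
I = 87.8 * 0.347723 = 30.53 kg*m^2

30.53 kg*m^2


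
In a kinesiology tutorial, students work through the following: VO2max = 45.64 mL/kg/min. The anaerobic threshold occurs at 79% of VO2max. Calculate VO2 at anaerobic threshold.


AT fraction = 79 / 100 = 0.79
AT VO2 = 45.64 * 0.79
= 36.06 mL/kg/min

36.06 mL/kg/min


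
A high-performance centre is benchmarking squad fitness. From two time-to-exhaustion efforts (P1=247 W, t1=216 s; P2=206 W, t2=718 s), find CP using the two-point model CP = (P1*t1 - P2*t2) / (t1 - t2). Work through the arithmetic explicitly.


Work in trial 1 = 53352 J
Work in trial 2 = 147908 J
Delta work = -94556 J
Delta time = -502 s
CP = -94556 / -502 = 188.36 W

188.36 W


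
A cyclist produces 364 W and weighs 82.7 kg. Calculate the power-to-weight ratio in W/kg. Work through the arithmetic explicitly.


P/W = power / mass
= 364 / 82.7
= 4.401 W/kg

4.401 W/kg


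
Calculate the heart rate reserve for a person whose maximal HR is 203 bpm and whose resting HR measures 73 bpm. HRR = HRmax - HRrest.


HRmax = 203 bpm
HRrest = 73 bpm
HRR = 203 - 73 = 130 bpm

130 bpm


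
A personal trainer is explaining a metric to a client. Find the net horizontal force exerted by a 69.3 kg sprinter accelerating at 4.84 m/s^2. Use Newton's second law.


Newton's second law: F = m * a
F = 69.3 * 4.84 = 335.41 N

335.41 N


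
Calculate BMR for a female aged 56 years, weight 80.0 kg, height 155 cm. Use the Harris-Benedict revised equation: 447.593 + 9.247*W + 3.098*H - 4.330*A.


Substituting values:
W term = 9.247 * 80.0 = 739.76
H term = 3.098 * 155 = 480.19
A term = 4.330 * 56 = 242.48
BMR = 1425.06 kcal/day

1425.06 kcal/day


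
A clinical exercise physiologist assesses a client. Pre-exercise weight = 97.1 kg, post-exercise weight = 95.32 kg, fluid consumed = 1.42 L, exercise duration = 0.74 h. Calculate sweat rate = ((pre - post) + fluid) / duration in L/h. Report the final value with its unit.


Weight loss = 97.1 - 95.32 = 1.78 kg (approx L)
Total sweat = 1.78 + 1.42 = 3.2 L
Sweat rate = 3.2 / 0.74 = 4.324 L/h

4.324 L/h


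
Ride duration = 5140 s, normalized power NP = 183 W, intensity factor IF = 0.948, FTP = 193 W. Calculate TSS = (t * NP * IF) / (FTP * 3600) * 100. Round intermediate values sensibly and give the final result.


Numerator = 5140 * 183 * 0.948 = 891707.76
Denominator = 193 * 3600 = 694800
TSS = 891707.76 / 694800 * 100
= 128.34

128.34 TSS


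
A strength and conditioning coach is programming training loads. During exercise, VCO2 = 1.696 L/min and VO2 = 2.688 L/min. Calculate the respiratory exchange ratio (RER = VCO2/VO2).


RER = VCO2 / VO2
= 1.696 / 2.688
= 0.631

0.631


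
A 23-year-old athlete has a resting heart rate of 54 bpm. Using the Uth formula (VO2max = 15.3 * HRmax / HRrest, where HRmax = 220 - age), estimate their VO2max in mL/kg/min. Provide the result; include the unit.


HRmax = 220 - 23 = 197 bpm
Ratio = HRmax / HRrest = 197 / 54 = 3.6481
VO2max = 15.3 * 3.6481 = 55.82 mL/kg/min

55.82 mL/kg/min


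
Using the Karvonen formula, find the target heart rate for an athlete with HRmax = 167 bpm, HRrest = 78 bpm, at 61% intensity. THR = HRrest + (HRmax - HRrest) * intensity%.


HRR = 167 - 78 = 89
THR = 78 + 89 * 0.61
= 78 + 54.29
= 132.29 bpm

132.29 bpm


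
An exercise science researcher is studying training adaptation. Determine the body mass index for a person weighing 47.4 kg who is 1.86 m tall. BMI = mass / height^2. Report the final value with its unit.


BMI = mass / height^2
= 47.4 / 1.86^2
= 47.4 / 3.4596
= 13.7 kg/m^2

13.7 kg/m^2


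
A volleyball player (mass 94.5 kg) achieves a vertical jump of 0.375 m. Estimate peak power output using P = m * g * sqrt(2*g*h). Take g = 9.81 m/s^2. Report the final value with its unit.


2 * g * h = 2 * 9.81 * 0.375 = 7.3575
sqrt(7.3575) = 2.712471 m/s
P = 94.5 * 9.81 * 2.712471 = 2514.58 W

2514.58 W


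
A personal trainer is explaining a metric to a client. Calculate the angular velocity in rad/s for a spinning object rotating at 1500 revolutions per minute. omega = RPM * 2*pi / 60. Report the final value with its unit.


omega = RPM * 2*pi / 60
= 1500 * 6.28318531 / 60
= 157.08 rad/s

157.08 rad/s


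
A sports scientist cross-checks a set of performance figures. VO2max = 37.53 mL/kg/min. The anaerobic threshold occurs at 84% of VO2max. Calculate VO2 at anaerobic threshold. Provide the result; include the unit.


AT fraction = 84 / 100 = 0.84
AT VO2 = 37.53 * 0.84
= 31.53 mL/kg/min

31.53 mL/kg/min


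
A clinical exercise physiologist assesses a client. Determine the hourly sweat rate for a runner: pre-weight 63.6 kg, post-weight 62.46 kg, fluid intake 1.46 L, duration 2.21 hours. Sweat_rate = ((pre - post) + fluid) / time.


Mass lost = 63.6 - 62.46 = 1.14 kg
Add fluid consumed: 1.14 + 1.46 = 2.6 L total sweat
Sweat rate = 2.6 / 2.21 = 1.176 L/h

1.176 L/h


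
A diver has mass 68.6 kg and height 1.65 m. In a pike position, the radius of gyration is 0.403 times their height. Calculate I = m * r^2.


r = 0.403 * 1.65 = 0.66495 m
I = m * r^2 = 68.6 * 0.442159 = 30.332 kg*m^2

30.332 kg*m^2


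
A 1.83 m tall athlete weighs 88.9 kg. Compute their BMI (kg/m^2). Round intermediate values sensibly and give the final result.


height^2 = 3.3489 m^2
BMI = 88.9 / 3.3489 = 26.55 kg/m^2

26.55 kg/m^2


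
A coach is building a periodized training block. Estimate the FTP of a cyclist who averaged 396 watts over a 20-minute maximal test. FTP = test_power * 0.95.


FTP = 396 * 0.95 = 376.2 W

376.2 W


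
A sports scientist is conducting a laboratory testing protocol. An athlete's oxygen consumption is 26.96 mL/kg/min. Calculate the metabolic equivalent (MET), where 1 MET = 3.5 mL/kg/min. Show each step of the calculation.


MET = VO2 / 3.5
= 26.96 / 3.5
= 7.7 METs

7.7 METs


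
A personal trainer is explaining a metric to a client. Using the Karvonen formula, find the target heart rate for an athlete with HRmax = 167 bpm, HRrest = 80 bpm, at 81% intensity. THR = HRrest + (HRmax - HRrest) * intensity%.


HRR = 167 - 80 = 87
THR = 80 + 87 * 0.81
= 80 + 70.47
= 150.47 bpm

150.47 bpm


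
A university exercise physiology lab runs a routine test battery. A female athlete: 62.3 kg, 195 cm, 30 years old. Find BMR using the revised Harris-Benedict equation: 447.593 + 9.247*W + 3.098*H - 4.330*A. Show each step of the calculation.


Intercept = 447.593
Weight contribution = 9.247 * 62.3 = 576.0881
Height contribution = 3.098 * 195 = 604.11
Age contribution = 4.33 * 30 = 129.9
BMR = 447.593 + 576.0881 + 604.11 - 129.9
= 1497.89 kcal/day

1497.89 kcal/day


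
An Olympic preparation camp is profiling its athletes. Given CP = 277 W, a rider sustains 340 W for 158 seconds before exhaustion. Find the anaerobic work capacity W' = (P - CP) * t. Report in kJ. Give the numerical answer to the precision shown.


Excess power = 340 - 277 = 63 W
Work above CP = 63 * 158 = 9954 J
W' = 9.954 kJ

9.954 kJ


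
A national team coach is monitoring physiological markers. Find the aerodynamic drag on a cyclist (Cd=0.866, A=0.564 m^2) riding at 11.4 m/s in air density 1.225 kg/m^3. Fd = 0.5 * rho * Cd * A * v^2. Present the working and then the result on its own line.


Fd = 0.5 * 1.225 * 0.866 * 0.564 * 11.4^2
= 0.5 * 1.225 * 0.866 * 0.564 * 129.96
= 38.879 N

38.879 N


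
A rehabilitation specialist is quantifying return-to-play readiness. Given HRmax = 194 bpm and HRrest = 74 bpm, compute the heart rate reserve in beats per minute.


Heart rate reserve = maximum HR minus resting HR
HRR = 194 - 74 = 120 bpm

120 bpm


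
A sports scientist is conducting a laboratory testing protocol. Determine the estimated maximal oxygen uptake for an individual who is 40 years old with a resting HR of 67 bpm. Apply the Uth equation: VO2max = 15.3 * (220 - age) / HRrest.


HRmax = 220 - 40 = 180
VO2max = 15.3 * (180 / 67)
= 15.3 * 2.6866
= 41.1 mL/kg/min

41.1 mL/kg/min


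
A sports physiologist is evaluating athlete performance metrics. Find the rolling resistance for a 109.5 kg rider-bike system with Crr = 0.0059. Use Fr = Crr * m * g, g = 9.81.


m * g = 109.5 * 9.81 = 1074.195 N
Fr = 0.0059 * 1074.195 = 6.338 N

6.338 N


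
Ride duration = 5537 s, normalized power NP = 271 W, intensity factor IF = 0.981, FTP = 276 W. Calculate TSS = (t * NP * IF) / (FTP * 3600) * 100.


Numerator = 5537 * 271 * 0.981 = 1472016.987
Denominator = 276 * 3600 = 993600
TSS = 1472016.987 / 993600 * 100
= 148.15

148.15 TSS


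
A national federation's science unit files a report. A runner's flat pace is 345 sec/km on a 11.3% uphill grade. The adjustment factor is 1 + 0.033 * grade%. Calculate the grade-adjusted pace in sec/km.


Factor = 1 + 0.033 * 11.3 = 1.3729
Adjusted pace = 345 * 1.3729
= 473.65 sec/km

473.65 s/km


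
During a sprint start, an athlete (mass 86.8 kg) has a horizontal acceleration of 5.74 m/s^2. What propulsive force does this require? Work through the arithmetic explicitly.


Propulsive force = mass * acceleration
= 86.8 kg * 5.74 m/s^2
= 498.23 N

498.23 N


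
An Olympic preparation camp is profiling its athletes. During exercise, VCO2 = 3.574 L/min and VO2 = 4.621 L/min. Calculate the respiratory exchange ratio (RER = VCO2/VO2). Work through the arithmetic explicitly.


RER = VCO2 / VO2
= 3.574 / 4.621
= 0.7734

0.7734


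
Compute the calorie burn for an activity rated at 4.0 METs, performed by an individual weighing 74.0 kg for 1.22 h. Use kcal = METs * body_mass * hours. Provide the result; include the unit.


Product of METs and mass = 4.0 * 74.0 = 296.0
Total kcal = 296.0 * 1.22 = 361.12 kcal

361.12 kcal


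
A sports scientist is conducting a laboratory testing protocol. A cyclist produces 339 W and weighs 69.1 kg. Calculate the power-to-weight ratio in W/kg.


P/W = power / mass
= 339 / 69.1
= 4.906 W/kg

4.906 W/kg


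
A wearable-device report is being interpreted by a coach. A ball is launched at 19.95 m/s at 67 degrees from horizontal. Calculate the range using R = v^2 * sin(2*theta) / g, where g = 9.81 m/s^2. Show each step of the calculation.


sin(2 * 67) = sin(134) = 0.71934
v^2 = 19.95^2 = 398.0025
R = 398.0025 * 0.71934 / 9.81
= 29.184 m

29.184 m


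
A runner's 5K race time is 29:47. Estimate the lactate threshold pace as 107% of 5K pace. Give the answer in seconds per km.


Total race time = 29*60 + 47 = 1787 seconds
5K pace = 1787 / 5 = 357.4 sec/km
LT pace = 357.4 * 1.07 = 382.42 sec/km

382.42 s/km


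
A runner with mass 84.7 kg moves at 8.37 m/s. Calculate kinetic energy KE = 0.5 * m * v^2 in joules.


v^2 = 8.37^2 = 70.0569
KE = 0.5 * 84.7 * 70.0569
= 2966.91 J

2966.91 J


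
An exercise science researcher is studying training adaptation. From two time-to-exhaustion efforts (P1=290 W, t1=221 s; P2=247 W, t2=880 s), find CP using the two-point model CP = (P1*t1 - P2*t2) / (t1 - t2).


Work in trial 1 = 64090 J
Work in trial 2 = 217360 J
Delta work = -153270 J
Delta time = -659 s
CP = -153270 / -659 = 232.58 W

232.58 W


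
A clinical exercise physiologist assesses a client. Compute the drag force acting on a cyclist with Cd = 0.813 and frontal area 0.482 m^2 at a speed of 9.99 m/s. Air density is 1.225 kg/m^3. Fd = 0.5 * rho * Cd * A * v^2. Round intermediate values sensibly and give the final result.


Step 1: v^2 = 99.8001
Step 2: Fd = 0.5 * 1.225 * 0.813 * 0.482 * 99.8001
= 23.954 N

23.954 N


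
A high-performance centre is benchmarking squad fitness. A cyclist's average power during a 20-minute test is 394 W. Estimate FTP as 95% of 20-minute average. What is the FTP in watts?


FTP = 20-min power * 0.95
= 394 * 0.95
= 374.3 W

374.3 W


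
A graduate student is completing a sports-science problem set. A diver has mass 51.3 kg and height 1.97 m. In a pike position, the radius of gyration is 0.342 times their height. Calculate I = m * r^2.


r = 0.342 * 1.97 = 0.67374 m
I = m * r^2 = 51.3 * 0.453926 = 23.286 kg*m^2

23.286 kg*m^2


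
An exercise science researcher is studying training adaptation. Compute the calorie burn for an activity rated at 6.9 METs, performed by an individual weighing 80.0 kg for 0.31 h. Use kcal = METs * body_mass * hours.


Product of METs and mass = 6.9 * 80.0 = 552.0
Total kcal = 552.0 * 0.31 = 171.12 kcal

171.12 kcal


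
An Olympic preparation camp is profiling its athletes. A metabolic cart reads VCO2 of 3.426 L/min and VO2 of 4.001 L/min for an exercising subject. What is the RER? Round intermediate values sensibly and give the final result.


RER = VCO2 / VO2 = 3.426 / 4.001 = 0.8563

0.8563


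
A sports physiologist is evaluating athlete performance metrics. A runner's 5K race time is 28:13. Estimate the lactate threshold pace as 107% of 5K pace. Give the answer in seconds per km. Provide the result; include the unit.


Total race time = 28*60 + 13 = 1693 seconds
5K pace = 1693 / 5 = 338.6 sec/km
LT pace = 338.6 * 1.07 = 362.3 sec/km

362.3 s/km


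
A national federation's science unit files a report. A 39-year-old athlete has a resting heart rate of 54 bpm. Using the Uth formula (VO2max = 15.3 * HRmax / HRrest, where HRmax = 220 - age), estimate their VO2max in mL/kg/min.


HRmax = 220 - 39 = 181 bpm
Ratio = HRmax / HRrest = 181 / 54 = 3.3519
VO2max = 15.3 * 3.3519 = 51.28 mL/kg/min

51.28 mL/kg/min


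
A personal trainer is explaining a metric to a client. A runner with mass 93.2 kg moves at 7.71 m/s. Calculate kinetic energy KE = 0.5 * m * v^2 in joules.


v^2 = 7.71^2 = 59.4441
KE = 0.5 * 93.2 * 59.4441
= 2770.1 J

2770.1 J


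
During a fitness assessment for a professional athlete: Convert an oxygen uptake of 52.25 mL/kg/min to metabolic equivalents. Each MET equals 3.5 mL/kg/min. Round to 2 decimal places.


One MET = 3.5 mL/kg/min
Number of METs = 52.25 / 3.5
= 14.93 METs

14.93 METs


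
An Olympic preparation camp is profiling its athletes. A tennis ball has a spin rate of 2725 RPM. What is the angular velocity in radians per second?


Convert RPM to rad/s: multiply by 2*pi and divide by 60
omega = 2725 * 2 * pi / 60
= 285.361 rad/s

285.361 rad/s


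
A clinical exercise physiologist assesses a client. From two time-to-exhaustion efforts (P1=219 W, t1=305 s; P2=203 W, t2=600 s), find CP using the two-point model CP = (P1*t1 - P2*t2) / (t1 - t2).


Work in trial 1 = 66795 J
Work in trial 2 = 121800 J
Delta work = -55005 J
Delta time = -295 s
CP = -55005 / -295 = 186.46 W

186.46 W


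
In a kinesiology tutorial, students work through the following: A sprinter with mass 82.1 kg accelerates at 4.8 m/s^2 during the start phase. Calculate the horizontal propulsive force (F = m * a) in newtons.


F = m * a
= 82.1 * 4.8
= 394.08 N

394.08 N


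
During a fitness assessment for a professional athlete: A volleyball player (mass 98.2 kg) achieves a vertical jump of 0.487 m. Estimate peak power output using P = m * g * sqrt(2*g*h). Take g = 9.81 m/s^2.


2 * g * h = 2 * 9.81 * 0.487 = 9.55494
sqrt(9.55494) = 3.091107 m/s
P = 98.2 * 9.81 * 3.091107 = 2977.79 W

2977.79 W
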